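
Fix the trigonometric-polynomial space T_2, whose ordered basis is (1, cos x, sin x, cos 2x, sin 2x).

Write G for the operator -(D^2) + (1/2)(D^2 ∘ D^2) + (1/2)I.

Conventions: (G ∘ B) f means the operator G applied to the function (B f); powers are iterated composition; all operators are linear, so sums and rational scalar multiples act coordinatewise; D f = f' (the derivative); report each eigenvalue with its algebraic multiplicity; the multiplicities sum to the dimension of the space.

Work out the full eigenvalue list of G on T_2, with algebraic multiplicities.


λ = 1/2 (multiplicity 1), λ = 2 (multiplicity 2), λ = 25/2 (multiplicity 2)

image of 1: 1/2
image of cos x: 2cos x
image of sin x: 2sin x
image of cos 2x: (25/2)cos 2x
image of sin 2x: (25/2)sin 2x
the matrix is diagonal; its diagonal is (1/2, 2, 2, 25/2, 25/2)
for a triangular matrix the eigenvalues are the diagonal entries, with algebraic multiplicity their repetition count


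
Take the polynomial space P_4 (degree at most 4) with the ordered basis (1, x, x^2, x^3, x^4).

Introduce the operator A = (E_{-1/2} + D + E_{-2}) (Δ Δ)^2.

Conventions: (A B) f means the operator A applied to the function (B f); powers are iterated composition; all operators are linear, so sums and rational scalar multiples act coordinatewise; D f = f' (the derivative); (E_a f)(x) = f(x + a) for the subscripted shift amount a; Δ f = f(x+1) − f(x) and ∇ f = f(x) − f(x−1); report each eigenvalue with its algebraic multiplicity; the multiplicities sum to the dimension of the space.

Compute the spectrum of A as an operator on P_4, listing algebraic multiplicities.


image of 1: 0
image of x: 0
image of x^2: 0
image of x^3: 0
image of x^4: 48
the matrix is upper triangular; its diagonal is (0, 0, 0, 0, 0)
for a triangular matrix the eigenvalues are the diagonal entries, with algebraic multiplicity their repetition count

λ = 0 (multiplicity 5)


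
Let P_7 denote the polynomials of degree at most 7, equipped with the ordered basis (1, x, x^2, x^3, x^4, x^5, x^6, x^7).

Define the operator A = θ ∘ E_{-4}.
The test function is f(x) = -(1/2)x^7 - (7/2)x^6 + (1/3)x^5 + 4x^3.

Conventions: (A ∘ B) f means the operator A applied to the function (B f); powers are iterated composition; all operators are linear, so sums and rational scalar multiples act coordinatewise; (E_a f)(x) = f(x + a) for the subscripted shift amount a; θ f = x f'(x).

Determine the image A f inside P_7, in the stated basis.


E_{-4} f = -(1/2)x^7 + (21/2)x^6 - (251/3)x^5 + (820/3)x^4 + (172/3)x^3 - (8848/3)x^2 + (23360/3)x - 20224/3
θ E_{-4} f = -(7/2)x^7 + 63x^6 - (1255/3)x^5 + (3280/3)x^4 + 172x^3 - (17696/3)x^2 + (23360/3)x

the image equals g(x) = -(7/2)x^7 + 63x^6 - (1255/3)x^5 + (3280/3)x^4 + 172x^3 - (17696/3)x^2 + (23360/3)x


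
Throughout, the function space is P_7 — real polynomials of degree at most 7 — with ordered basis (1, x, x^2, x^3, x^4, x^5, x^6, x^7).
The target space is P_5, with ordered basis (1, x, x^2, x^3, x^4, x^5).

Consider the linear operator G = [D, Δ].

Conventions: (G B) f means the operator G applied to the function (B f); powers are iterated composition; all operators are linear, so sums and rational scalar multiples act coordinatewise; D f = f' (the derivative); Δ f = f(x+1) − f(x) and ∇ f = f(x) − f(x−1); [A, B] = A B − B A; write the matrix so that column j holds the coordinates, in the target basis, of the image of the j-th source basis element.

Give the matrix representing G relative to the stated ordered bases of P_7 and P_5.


image of 1: 0
image of x: 0
image of x^2: 0
image of x^3: 0
image of x^4: 0
image of x^5: 0
image of x^6: 0
image of x^7: 0
each image's coordinates form column j of the matrix

the matrix is [[0, 0, 0, 0, 0, 0, 0, 0]; [0, 0, 0, 0, 0, 0, 0, 0]; [0, 0, 0, 0, 0, 0, 0, 0]; [0, 0, 0, 0, 0, 0, 0, 0]; [0, 0, 0, 0, 0, 0, 0, 0]; [0, 0, 0, 0, 0, 0, 0, 0]] (rows listed top to bottom)


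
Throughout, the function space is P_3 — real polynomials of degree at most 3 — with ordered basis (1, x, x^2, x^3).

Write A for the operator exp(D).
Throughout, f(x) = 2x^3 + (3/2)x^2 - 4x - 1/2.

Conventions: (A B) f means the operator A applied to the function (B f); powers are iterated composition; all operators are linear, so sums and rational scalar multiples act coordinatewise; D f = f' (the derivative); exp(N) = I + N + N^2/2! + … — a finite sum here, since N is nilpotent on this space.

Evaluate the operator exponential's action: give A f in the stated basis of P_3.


order-1 term: 6x^2 + 3x - 4
order-2 term: 6x + 3/2
order-3 term: 2
the series for exp(D) f terminates at order 3
exp(D) f = 2x^3 + (15/2)x^2 + 5x - 1

g(x) = 2x^3 + (15/2)x^2 + 5x - 1


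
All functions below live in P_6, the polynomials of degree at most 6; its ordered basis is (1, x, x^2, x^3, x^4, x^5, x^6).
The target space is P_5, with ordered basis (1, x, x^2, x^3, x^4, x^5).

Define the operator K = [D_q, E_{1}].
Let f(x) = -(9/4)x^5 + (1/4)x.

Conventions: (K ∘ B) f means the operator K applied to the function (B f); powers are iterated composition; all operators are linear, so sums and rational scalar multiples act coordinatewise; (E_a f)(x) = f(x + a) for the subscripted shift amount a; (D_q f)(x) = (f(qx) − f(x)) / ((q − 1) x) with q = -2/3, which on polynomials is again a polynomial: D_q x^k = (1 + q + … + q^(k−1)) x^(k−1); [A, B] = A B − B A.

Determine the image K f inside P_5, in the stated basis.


E_{1} f = -(9/4)x^5 - (45/4)x^4 - (45/2)x^3 - (45/2)x^2 - 11x - 2
D_q E_{1} f = -(55/36)x^4 - (65/12)x^3 - (35/2)x^2 - (15/2)x - 11
D_q f = -(55/36)x^4 + 1/4
E_{1} D_q f = -(55/36)x^4 - (55/9)x^3 - (55/6)x^2 - (55/9)x - 23/18
[D_q, E_{1}] f = (25/36)x^3 - (25/3)x^2 - (25/18)x - 175/18

the result is g(x) = (25/36)x^3 - (25/3)x^2 - (25/18)x - 175/18


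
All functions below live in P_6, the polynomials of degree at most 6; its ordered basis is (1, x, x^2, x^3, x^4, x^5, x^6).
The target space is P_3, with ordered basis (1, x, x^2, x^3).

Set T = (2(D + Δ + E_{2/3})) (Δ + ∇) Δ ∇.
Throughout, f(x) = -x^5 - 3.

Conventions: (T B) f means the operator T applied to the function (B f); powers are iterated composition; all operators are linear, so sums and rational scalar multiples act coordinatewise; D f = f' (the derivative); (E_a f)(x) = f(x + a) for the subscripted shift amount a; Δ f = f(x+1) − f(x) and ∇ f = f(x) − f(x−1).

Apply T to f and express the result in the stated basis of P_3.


∇ f = -5x^4 + 10x^3 - 10x^2 + 5x - 1
Δ ∇ f = -20x^3 - 10x
Δ (Δ ∇) f = -60x^2 - 60x - 30
∇ (Δ ∇) f = -60x^2 + 60x - 30
(Δ + ∇) (Δ ∇) f = -120x^2 - 60
D (Δ + ∇) (Δ ∇) f = -240x
Δ (Δ + ∇) (Δ ∇) f = -240x - 120
E_{2/3} (Δ + ∇) (Δ ∇) f = -120x^2 - 160x - 340/3
(D + Δ + E_{2/3}) (Δ + ∇) (Δ ∇) f = -120x^2 - 640x - 700/3
(2(D + Δ + E_{2/3})) (Δ + ∇) (Δ ∇) f = -240x^2 - 1280x - 1400/3

the result is g(x) = -240x^2 - 1280x - 1400/3


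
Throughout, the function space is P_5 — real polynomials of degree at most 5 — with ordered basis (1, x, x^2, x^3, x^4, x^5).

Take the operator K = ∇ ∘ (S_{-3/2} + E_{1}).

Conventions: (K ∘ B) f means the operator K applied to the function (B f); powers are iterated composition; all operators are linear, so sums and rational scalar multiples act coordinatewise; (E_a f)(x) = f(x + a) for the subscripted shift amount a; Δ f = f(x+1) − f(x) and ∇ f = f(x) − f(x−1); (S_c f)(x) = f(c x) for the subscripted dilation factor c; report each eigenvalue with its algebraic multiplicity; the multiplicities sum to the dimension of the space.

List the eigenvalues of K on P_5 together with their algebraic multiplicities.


image of 1: 0
image of x: -1/2
image of x^2: (13/2)x - 5/4
image of x^3: -(57/8)x^2 + (105/8)x - 19/8
image of x^4: (97/4)x^3 - (195/8)x^2 + (97/4)x - 65/16
image of x^5: -(1055/32)x^4 + (1375/16)x^3 - (1055/16)x^2 + (1375/32)x - 211/32
the matrix is upper triangular; its diagonal is (0, 0, 0, 0, 0, 0)
for a triangular matrix the eigenvalues are the diagonal entries, with algebraic multiplicity their repetition count

λ = 0 (multiplicity 6)


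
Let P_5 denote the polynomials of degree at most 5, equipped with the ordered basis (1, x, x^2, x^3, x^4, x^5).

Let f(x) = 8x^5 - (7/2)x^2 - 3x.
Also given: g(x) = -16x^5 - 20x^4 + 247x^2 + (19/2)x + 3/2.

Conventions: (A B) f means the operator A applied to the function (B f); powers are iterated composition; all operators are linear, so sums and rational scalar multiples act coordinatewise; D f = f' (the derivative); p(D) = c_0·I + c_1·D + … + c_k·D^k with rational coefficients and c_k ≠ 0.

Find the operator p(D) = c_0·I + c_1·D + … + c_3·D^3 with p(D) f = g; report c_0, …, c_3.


D^0 f = 8x^5 - (7/2)x^2 - 3x
D^1 f = 40x^4 - 7x - 3
D^2 f = 160x^3 - 7
D^3 f = 480x^2
matching coefficients of g against c_0 f + c_1 Df + … from the top degree down determines the c_i
solution: c_0 = -2, c_1 = -1/2, c_2 = 0, c_3 = 1/2

c_0 = -2, c_1 = -1/2, c_2 = 0, c_3 = 1/2


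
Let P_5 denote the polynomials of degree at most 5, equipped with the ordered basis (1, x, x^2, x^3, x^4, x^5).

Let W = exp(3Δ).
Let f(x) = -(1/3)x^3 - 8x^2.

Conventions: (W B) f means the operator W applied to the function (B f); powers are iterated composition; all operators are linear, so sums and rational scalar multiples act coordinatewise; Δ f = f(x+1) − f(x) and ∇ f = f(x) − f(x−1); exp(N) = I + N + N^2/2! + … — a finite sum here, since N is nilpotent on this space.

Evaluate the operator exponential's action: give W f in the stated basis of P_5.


g(x) = -(1/3)x^3 - 11x^2 - 60x - 115

order-1 term: -3x^2 - 51x - 25
order-2 term: -9x - 81
order-3 term: -9
the series for exp(3Δ) f terminates at order 3
exp(3Δ) f = -(1/3)x^3 - 11x^2 - 60x - 115


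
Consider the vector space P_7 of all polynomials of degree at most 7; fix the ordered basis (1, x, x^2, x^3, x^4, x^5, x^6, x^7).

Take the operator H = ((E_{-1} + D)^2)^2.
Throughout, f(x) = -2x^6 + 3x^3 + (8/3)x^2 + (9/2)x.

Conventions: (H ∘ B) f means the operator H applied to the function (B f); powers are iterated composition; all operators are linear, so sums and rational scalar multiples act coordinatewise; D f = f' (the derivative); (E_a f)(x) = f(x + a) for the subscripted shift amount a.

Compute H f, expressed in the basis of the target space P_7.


the image equals g(x) = -2x^6 - 120x^4 + 163x^3 - (3592/3)x^2 + (3057/2)x - 3988/3

E_{-1} f = -2x^6 + 12x^5 - 30x^4 + 43x^3 - (109/3)x^2 + (121/6)x - 41/6
D f = -12x^5 + 9x^2 + (16/3)x + 9/2
(E_{-1} + D) f = -2x^6 - 30x^4 + 43x^3 - (82/3)x^2 + (51/2)x - 7/3
E_{-1} (E_{-1} + D) f = -2x^6 + 12x^5 - 60x^4 + 203x^3 - (1099/3)x^2 + (2047/6)x - 781/6
D (E_{-1} + D) f = -12x^5 - 120x^3 + 129x^2 - (164/3)x + 51/2
(E_{-1} + D) (E_{-1} + D) f = -2x^6 - 60x^4 + 83x^3 - (712/3)x^2 + (573/2)x - 314/3
E_{-1} (E_{-1} + D)^2 f = -2x^6 + 12x^5 - 90x^4 + 363x^3 - (2629/3)x^2 + (7573/6)x - 1547/2
D (E_{-1} + D)^2 f = -12x^5 - 240x^3 + 249x^2 - (1424/3)x + 573/2
(E_{-1} + D) (E_{-1} + D)^2 f = -2x^6 - 90x^4 + 123x^3 - (1882/3)x^2 + (1575/2)x - 487
E_{-1} (E_{-1} + D) (E_{-1} + D)^2 f = -2x^6 + 12x^5 - 120x^4 + 523x^3 - (4699/3)x^2 + (16699/6)x - 12701/6
D (E_{-1} + D) (E_{-1} + D)^2 f = -12x^5 - 360x^3 + 369x^2 - (3764/3)x + 1575/2
(E_{-1} + D) (E_{-1} + D) (E_{-1} + D)^2 f = -2x^6 - 120x^4 + 163x^3 - (3592/3)x^2 + (3057/2)x - 3988/3


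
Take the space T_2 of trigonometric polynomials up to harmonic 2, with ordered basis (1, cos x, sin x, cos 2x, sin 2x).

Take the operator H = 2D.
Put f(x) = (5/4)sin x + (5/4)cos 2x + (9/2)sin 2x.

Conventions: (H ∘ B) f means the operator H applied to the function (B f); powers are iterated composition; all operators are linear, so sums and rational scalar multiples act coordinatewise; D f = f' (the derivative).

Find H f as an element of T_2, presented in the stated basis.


g(x) = (5/2)cos x + 18cos 2x - 5sin 2x

D f = (5/4)cos x + 9cos 2x - (5/2)sin 2x
(2D) f = (5/2)cos x + 18cos 2x - 5sin 2x


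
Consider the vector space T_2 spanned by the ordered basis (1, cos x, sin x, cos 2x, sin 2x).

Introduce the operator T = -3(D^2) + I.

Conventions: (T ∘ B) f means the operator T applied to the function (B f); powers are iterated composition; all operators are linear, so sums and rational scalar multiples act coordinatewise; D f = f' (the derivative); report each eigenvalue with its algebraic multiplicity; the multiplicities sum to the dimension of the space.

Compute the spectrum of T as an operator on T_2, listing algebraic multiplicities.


λ = 1 (multiplicity 1), λ = 4 (multiplicity 2), λ = 13 (multiplicity 2)

image of 1: 1
image of cos x: 4cos x
image of sin x: 4sin x
image of cos 2x: 13cos 2x
image of sin 2x: 13sin 2x
the matrix is diagonal; its diagonal is (1, 4, 4, 13, 13)
for a triangular matrix the eigenvalues are the diagonal entries, with algebraic multiplicity their repetition count


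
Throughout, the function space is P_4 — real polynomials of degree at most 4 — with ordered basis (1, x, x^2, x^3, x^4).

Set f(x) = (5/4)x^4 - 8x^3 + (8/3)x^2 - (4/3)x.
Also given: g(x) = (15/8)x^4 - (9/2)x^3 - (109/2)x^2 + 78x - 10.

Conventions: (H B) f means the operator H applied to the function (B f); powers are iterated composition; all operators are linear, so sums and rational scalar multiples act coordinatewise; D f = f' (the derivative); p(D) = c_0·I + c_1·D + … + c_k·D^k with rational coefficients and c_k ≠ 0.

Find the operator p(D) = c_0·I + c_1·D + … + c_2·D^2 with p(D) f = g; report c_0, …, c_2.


D^0 f = (5/4)x^4 - 8x^3 + (8/3)x^2 - (4/3)x
D^1 f = 5x^3 - 24x^2 + (16/3)x - 4/3
D^2 f = 15x^2 - 48x + 16/3
matching coefficients of g against c_0 f + c_1 Df + … from the top degree down determines the c_i
solution: c_0 = 3/2, c_1 = 3/2, c_2 = -3/2

p(D) = (3/2)·I + (3/2)·D − (3/2)·D^2, i.e. c_0 = 3/2, c_1 = 3/2, c_2 = -3/2


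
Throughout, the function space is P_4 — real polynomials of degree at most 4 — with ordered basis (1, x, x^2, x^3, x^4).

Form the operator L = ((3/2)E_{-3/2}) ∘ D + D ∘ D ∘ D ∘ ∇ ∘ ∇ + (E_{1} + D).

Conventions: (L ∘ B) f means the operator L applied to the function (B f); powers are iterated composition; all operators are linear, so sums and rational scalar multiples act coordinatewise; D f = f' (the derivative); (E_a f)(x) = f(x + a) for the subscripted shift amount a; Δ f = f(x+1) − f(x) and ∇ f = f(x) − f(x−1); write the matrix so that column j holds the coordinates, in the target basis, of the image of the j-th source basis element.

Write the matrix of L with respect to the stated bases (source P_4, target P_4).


the matrix is [[1, 7/2, -7/2, 89/8, -77/4]; [0, 1, 7, -21/2, 89/2]; [0, 0, 1, 21/2, -21]; [0, 0, 0, 1, 14]; [0, 0, 0, 0, 1]] (rows listed top to bottom)

image of 1: 1
image of x: x + 7/2
image of x^2: x^2 + 7x - 7/2
image of x^3: x^3 + (21/2)x^2 - (21/2)x + 89/8
image of x^4: x^4 + 14x^3 - 21x^2 + (89/2)x - 77/4
each image's coordinates form column j of the matrix


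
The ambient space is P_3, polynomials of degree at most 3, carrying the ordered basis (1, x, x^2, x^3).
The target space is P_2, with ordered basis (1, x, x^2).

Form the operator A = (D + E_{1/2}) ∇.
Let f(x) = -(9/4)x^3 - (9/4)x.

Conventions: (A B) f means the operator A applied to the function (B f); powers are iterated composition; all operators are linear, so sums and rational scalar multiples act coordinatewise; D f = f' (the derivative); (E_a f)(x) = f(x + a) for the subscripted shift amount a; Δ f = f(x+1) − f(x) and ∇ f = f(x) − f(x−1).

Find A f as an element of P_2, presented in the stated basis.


the result is g(x) = -(27/4)x^2 - (27/2)x + 63/16

∇ f = -(27/4)x^2 + (27/4)x - 9/2
D ∇ f = -(27/2)x + 27/4
E_{1/2} ∇ f = -(27/4)x^2 - 45/16
(D + E_{1/2}) ∇ f = -(27/4)x^2 - (27/2)x + 63/16


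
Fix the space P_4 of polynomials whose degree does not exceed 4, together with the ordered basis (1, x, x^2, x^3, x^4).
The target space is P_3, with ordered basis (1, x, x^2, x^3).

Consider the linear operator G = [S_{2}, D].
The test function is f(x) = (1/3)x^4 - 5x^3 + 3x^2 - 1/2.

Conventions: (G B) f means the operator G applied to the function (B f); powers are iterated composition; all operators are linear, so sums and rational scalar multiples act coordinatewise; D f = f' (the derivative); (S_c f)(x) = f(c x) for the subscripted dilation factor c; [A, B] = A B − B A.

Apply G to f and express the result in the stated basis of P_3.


D f = (4/3)x^3 - 15x^2 + 6x
S_{2} D f = (32/3)x^3 - 60x^2 + 12x
S_{2} f = (16/3)x^4 - 40x^3 + 12x^2 - 1/2
D S_{2} f = (64/3)x^3 - 120x^2 + 24x
[S_{2}, D] f = -(32/3)x^3 + 60x^2 - 12x

the image equals g(x) = -(32/3)x^3 + 60x^2 - 12x


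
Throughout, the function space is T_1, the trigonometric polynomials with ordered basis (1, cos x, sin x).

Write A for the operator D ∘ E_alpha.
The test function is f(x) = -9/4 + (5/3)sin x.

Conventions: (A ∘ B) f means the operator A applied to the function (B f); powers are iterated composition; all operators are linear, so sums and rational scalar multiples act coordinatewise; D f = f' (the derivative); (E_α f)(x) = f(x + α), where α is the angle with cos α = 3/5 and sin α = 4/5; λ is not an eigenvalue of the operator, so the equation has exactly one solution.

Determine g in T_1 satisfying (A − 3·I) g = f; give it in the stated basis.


write g with unknown coordinates in the stated basis and equate coefficients in (A − 3·I) g = f
solving from the highest basis element down gives g = 3/4 - (5/74)cos x - (95/222)sin x
check: A g = -(15/74)cos x + (85/222)sin x
so A g − 3·g = -9/4 + (5/3)sin x = f ✓

the result is g(x) = 3/4 - (5/74)cos x - (95/222)sin x


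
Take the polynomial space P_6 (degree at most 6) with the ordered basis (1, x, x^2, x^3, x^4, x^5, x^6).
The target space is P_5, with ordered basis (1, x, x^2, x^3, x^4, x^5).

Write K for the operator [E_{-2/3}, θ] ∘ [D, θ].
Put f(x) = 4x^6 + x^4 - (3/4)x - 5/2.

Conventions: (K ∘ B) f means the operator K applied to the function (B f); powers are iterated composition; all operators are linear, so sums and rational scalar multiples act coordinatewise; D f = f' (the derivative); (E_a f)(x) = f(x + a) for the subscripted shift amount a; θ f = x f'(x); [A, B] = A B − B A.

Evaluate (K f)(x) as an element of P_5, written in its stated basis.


θ f = 24x^6 + 4x^4 - (3/4)x
D θ f = 144x^5 + 16x^3 - 3/4
D f = 24x^5 + 4x^3 - 3/4
θ D f = 120x^5 + 12x^3
[D, θ] f = 24x^5 + 4x^3 - 3/4
θ [D, θ] f = 120x^5 + 12x^3
E_{-2/3} θ [D, θ] f = 120x^5 - 400x^4 + (1636/3)x^3 - (3416/9)x^2 + (3632/27)x - 1568/81
E_{-2/3} [D, θ] f = 24x^5 - 80x^4 + (332/3)x^3 - (712/9)x^2 + (784/27)x - 1651/324
θ E_{-2/3} [D, θ] f = 120x^5 - 320x^4 + 332x^3 - (1424/9)x^2 + (784/27)x
[E_{-2/3}, θ] [D, θ] f = -80x^4 + (640/3)x^3 - (664/3)x^2 + (2848/27)x - 1568/81

g(x) = -80x^4 + (640/3)x^3 - (664/3)x^2 + (2848/27)x - 1568/81


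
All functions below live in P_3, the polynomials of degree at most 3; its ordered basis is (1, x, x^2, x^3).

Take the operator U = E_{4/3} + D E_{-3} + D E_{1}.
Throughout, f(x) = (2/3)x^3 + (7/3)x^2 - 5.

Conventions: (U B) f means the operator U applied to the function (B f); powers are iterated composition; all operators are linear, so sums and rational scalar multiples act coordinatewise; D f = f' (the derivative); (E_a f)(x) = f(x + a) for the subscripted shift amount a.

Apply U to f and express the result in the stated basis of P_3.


E_{4/3} f = (2/3)x^3 + 5x^2 + (88/9)x + 59/81
E_{-3} f = (2/3)x^3 - (11/3)x^2 + 4x - 2
D E_{-3} f = 2x^2 - (22/3)x + 4
E_{1} f = (2/3)x^3 + (13/3)x^2 + (20/3)x - 2
D E_{1} f = 2x^2 + (26/3)x + 20/3
(E_{4/3} + D E_{-3} + D E_{1}) f = (2/3)x^3 + 9x^2 + (100/9)x + 923/81

g(x) = (2/3)x^3 + 9x^2 + (100/9)x + 923/81


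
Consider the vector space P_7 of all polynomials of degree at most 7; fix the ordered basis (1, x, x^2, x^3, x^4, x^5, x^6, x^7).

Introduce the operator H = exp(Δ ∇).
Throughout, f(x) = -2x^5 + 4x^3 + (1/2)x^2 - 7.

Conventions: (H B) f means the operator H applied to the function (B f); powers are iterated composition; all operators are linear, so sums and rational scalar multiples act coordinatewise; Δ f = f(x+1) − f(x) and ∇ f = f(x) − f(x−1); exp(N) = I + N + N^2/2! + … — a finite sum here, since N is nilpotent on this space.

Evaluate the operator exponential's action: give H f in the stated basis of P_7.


the image equals g(x) = -2x^5 - 36x^3 + (1/2)x^2 - 116x - 6

order-1 term: -40x^3 + 4x + 1
order-2 term: -120x
the series for exp(Δ ∇) f terminates at order 2
exp(Δ ∇) f = -2x^5 - 36x^3 + (1/2)x^2 - 116x - 6


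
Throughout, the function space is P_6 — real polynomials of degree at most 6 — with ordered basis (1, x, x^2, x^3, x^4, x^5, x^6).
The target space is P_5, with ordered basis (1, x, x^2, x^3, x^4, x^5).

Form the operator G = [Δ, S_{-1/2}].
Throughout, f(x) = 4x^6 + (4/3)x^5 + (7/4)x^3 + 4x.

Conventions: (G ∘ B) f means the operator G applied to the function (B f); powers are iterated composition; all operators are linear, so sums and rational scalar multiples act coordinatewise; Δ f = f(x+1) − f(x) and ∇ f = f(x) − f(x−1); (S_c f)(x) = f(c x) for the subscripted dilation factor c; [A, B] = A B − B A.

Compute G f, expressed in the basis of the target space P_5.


S_{-1/2} f = (1/16)x^6 - (1/24)x^5 - (7/32)x^3 - 2x
Δ S_{-1/2} f = (3/8)x^5 + (35/48)x^4 + (5/6)x^3 - (13/96)x^2 - (47/96)x - 211/96
Δ f = 24x^5 + (200/3)x^4 + (280/3)x^3 + (943/12)x^2 + (431/12)x + 133/12
S_{-1/2} Δ f = -(3/4)x^5 + (25/6)x^4 - (35/3)x^3 + (943/48)x^2 - (431/24)x + 133/12
[Δ, S_{-1/2}] f = (9/8)x^5 - (55/16)x^4 + (25/2)x^3 - (633/32)x^2 + (559/32)x - 425/32

the result is g(x) = (9/8)x^5 - (55/16)x^4 + (25/2)x^3 - (633/32)x^2 + (559/32)x - 425/32


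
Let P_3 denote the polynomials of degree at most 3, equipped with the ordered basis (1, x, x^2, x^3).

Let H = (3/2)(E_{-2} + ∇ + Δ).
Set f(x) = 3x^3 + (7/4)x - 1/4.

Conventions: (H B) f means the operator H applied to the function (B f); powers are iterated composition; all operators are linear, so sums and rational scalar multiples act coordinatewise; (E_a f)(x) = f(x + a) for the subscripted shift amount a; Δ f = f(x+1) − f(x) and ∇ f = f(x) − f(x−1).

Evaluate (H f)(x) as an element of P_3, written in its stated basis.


the result is g(x) = (9/2)x^3 + (453/8)x - 219/8

E_{-2} f = 3x^3 - 18x^2 + (151/4)x - 111/4
∇ f = 9x^2 - 9x + 19/4
Δ f = 9x^2 + 9x + 19/4
(E_{-2} + ∇ + Δ) f = 3x^3 + (151/4)x - 73/4
((3/2)(E_{-2} + ∇ + Δ)) f = (9/2)x^3 + (453/8)x - 219/8


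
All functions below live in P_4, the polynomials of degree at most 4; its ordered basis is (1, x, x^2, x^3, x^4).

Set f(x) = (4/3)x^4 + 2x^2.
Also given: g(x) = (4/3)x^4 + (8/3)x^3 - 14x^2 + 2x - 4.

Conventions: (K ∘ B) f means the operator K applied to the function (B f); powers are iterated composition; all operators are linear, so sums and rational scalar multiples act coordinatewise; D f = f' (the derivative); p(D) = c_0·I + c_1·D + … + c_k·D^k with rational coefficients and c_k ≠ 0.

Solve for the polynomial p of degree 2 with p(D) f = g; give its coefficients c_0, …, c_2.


D^0 f = (4/3)x^4 + 2x^2
D^1 f = (16/3)x^3 + 4x
D^2 f = 16x^2 + 4
matching coefficients of g against c_0 f + c_1 Df + … from the top degree down determines the c_i
solution: c_0 = 1, c_1 = 1/2, c_2 = -1

p(D) = I + (1/2)·D − D^2, i.e. c_0 = 1, c_1 = 1/2, c_2 = -1


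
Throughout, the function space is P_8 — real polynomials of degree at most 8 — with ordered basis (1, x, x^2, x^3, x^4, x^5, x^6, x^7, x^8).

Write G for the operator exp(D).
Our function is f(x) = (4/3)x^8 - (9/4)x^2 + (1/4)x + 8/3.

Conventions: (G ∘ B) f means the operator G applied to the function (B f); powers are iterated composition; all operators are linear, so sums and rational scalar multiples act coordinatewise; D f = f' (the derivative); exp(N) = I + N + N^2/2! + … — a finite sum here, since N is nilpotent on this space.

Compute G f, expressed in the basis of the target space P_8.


the image equals g(x) = (4/3)x^8 + (32/3)x^7 + (112/3)x^6 + (224/3)x^5 + (280/3)x^4 + (224/3)x^3 + (421/12)x^2 + (77/12)x + 2

order-1 term: (32/3)x^7 - (9/2)x + 1/4
order-2 term: (112/3)x^6 - 9/4
order-3 term: (224/3)x^5
order-4 term: (280/3)x^4
order-5 term: (224/3)x^3
order-6 term: (112/3)x^2
order-7 term: (32/3)x
order-8 term: 4/3
the series for exp(D) f terminates at order 8
exp(D) f = (4/3)x^8 + (32/3)x^7 + (112/3)x^6 + (224/3)x^5 + (280/3)x^4 + (224/3)x^3 + (421/12)x^2 + (77/12)x + 2


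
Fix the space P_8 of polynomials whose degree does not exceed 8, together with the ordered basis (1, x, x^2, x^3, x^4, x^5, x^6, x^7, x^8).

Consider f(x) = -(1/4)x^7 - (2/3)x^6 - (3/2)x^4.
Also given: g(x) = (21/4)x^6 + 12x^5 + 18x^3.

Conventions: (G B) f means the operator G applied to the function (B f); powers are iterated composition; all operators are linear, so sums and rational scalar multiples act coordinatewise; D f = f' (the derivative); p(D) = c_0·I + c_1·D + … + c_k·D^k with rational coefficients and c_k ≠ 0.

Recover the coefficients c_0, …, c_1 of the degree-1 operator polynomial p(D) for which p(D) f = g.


D^0 f = -(1/4)x^7 - (2/3)x^6 - (3/2)x^4
D^1 f = -(7/4)x^6 - 4x^5 - 6x^3
matching coefficients of g against c_0 f + c_1 Df + … from the top degree down determines the c_i
solution: c_0 = 0, c_1 = -3

p(D) = -3·D, i.e. c_0 = 0, c_1 = -3


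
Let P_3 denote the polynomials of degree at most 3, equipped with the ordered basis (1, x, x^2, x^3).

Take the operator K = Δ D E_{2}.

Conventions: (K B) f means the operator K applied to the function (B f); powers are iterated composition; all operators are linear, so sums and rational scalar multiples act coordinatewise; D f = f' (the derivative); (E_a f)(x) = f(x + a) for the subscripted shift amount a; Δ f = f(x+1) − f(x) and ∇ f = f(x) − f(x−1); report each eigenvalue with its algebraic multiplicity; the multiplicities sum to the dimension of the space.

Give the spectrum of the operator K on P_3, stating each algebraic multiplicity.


image of 1: 0
image of x: 0
image of x^2: 2
image of x^3: 6x + 15
the matrix is upper triangular; its diagonal is (0, 0, 0, 0)
for a triangular matrix the eigenvalues are the diagonal entries, with algebraic multiplicity their repetition count

λ = 0 (multiplicity 4)


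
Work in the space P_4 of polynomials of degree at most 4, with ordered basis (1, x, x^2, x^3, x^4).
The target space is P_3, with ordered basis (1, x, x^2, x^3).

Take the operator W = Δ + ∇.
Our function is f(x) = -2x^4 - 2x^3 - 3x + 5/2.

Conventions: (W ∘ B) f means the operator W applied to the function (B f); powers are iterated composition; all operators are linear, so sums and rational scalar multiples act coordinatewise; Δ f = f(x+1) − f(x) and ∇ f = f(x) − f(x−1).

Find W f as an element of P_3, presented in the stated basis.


Δ f = -8x^3 - 18x^2 - 14x - 7
∇ f = -8x^3 + 6x^2 - 2x - 3
(Δ + ∇) f = -16x^3 - 12x^2 - 16x - 10

g(x) = -16x^3 - 12x^2 - 16x - 10


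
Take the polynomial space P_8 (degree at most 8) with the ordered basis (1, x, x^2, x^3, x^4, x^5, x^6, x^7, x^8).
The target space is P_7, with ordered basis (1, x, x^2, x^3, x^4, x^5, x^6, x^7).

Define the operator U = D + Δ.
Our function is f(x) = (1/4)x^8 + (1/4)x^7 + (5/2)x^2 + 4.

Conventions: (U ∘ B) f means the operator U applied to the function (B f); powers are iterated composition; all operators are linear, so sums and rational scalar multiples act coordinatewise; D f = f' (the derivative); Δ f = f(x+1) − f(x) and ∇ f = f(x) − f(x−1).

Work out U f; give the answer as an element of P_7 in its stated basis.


g(x) = 4x^7 + (21/2)x^6 + (77/4)x^5 + (105/4)x^4 + (91/4)x^3 + (49/4)x^2 + (55/4)x + 3

D f = 2x^7 + (7/4)x^6 + 5x
Δ f = 2x^7 + (35/4)x^6 + (77/4)x^5 + (105/4)x^4 + (91/4)x^3 + (49/4)x^2 + (35/4)x + 3
(D + Δ) f = 4x^7 + (21/2)x^6 + (77/4)x^5 + (105/4)x^4 + (91/4)x^3 + (49/4)x^2 + (55/4)x + 3


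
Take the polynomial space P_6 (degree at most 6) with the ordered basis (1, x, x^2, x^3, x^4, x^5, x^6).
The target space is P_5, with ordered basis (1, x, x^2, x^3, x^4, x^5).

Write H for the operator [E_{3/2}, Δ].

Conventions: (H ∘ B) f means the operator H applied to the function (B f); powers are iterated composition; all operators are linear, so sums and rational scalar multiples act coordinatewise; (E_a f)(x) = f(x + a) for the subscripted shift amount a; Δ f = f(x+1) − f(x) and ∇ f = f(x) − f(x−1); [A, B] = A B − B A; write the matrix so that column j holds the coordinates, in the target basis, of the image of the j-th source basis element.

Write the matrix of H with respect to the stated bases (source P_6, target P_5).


image of 1: 0
image of x: 0
image of x^2: 0
image of x^3: 0
image of x^4: 0
image of x^5: 0
image of x^6: 0
each image's coordinates form column j of the matrix

the matrix is [[0, 0, 0, 0, 0, 0, 0]; [0, 0, 0, 0, 0, 0, 0]; [0, 0, 0, 0, 0, 0, 0]; [0, 0, 0, 0, 0, 0, 0]; [0, 0, 0, 0, 0, 0, 0]; [0, 0, 0, 0, 0, 0, 0]] (rows listed top to bottom)


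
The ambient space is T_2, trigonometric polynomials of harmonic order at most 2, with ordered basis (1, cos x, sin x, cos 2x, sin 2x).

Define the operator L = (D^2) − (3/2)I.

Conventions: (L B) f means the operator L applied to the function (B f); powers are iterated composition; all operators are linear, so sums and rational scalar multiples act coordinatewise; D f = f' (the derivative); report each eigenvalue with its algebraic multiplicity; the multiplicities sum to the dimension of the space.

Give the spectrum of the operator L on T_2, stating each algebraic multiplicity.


λ = -11/2 (multiplicity 2), λ = -5/2 (multiplicity 2), λ = -3/2 (multiplicity 1)

image of 1: -3/2
image of cos x: -(5/2)cos x
image of sin x: -(5/2)sin x
image of cos 2x: -(11/2)cos 2x
image of sin 2x: -(11/2)sin 2x
the matrix is diagonal; its diagonal is (-3/2, -5/2, -5/2, -11/2, -11/2)
for a triangular matrix the eigenvalues are the diagonal entries, with algebraic multiplicity their repetition count


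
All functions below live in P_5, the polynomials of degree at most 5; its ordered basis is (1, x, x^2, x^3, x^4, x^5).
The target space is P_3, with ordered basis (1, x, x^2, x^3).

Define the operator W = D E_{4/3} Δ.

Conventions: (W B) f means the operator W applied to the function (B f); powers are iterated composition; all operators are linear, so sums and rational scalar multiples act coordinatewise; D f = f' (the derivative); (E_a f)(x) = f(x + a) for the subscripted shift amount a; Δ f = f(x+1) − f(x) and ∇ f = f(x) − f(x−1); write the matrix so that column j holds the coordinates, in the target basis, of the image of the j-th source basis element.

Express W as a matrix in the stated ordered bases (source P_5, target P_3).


the matrix is [[0, 0, 2, 11, 124/3, 3575/27]; [0, 0, 0, 6, 44, 620/3]; [0, 0, 0, 0, 12, 110]; [0, 0, 0, 0, 0, 20]] (rows listed top to bottom)

image of 1: 0
image of x: 0
image of x^2: 2
image of x^3: 6x + 11
image of x^4: 12x^2 + 44x + 124/3
image of x^5: 20x^3 + 110x^2 + (620/3)x + 3575/27
each image's coordinates form column j of the matrix


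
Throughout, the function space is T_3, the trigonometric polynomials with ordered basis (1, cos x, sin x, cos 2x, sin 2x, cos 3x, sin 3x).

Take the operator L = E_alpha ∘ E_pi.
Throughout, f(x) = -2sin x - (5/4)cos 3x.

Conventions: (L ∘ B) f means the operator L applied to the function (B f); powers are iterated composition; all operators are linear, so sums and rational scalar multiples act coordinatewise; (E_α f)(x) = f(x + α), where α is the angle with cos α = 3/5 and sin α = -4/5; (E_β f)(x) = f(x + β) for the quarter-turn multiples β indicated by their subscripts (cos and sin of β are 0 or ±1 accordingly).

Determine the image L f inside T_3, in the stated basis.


the image equals g(x) = -(8/5)cos x + (6/5)sin x - (117/100)cos 3x + (11/25)sin 3x

E_pi f = 2sin x + (5/4)cos 3x
E_alpha E_pi f = -(8/5)cos x + (6/5)sin x - (117/100)cos 3x + (11/25)sin 3x


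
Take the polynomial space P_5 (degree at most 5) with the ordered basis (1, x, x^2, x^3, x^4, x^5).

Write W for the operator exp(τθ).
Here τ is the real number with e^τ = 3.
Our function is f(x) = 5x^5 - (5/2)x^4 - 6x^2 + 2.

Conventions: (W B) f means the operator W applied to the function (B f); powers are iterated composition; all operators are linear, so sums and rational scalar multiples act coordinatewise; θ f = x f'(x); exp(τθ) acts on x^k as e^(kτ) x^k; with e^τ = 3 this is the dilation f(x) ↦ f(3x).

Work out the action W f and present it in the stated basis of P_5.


exp(τθ) x^k = e^(kτ) x^k; with e^τ = 3 this sends x^k to 3^k x^k
x^2 ↦ 9 x^2
x^4 ↦ 81 x^4
x^5 ↦ 243 x^5
applying this coordinatewise to f: exp(τθ) f = 1215x^5 - (405/2)x^4 - 54x^2 + 2

g(x) = 1215x^5 - (405/2)x^4 - 54x^2 + 2


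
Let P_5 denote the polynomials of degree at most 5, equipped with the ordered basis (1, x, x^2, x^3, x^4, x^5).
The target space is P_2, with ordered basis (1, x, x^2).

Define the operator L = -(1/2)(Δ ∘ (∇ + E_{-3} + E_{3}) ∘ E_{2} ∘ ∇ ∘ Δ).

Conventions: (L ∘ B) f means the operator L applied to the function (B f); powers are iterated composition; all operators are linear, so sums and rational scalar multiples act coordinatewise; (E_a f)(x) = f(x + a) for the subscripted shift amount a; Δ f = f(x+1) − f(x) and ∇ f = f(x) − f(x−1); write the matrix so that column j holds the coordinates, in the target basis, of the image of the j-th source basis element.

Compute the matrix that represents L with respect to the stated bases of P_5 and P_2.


image of 1: 0
image of x: 0
image of x^2: 0
image of x^3: -6
image of x^4: -24x - 72
image of x^5: -60x^2 - 360x - 1050
each image's coordinates form column j of the matrix

the matrix is [[0, 0, 0, -6, -72, -1050]; [0, 0, 0, 0, -24, -360]; [0, 0, 0, 0, 0, -60]] (rows listed top to bottom)


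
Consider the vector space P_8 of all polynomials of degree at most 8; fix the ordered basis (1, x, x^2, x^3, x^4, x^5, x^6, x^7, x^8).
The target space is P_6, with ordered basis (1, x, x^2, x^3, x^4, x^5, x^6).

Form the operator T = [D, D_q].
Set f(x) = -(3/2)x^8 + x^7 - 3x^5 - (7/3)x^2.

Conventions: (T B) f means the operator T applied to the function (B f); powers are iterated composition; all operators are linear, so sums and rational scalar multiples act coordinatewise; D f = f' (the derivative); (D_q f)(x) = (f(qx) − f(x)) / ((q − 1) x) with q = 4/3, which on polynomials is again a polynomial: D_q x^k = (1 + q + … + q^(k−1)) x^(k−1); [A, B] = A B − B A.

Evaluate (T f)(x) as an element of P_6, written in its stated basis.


the result is g(x) = -(72097/1458)x^6 + (4825/243)x^5 - (499/27)x^3 - 7/9

D_q f = -(58975/1458)x^7 + (14197/729)x^6 - (781/27)x^4 - (49/9)x
D D_q f = -(412825/1458)x^6 + (28394/243)x^5 - (3124/27)x^3 - 49/9
D f = -12x^7 + 7x^6 - 15x^4 - (14/3)x
D_q D f = -(56788/243)x^6 + (23569/243)x^5 - (875/9)x^3 - 14/3
[D, D_q] f = -(72097/1458)x^6 + (4825/243)x^5 - (499/27)x^3 - 7/9


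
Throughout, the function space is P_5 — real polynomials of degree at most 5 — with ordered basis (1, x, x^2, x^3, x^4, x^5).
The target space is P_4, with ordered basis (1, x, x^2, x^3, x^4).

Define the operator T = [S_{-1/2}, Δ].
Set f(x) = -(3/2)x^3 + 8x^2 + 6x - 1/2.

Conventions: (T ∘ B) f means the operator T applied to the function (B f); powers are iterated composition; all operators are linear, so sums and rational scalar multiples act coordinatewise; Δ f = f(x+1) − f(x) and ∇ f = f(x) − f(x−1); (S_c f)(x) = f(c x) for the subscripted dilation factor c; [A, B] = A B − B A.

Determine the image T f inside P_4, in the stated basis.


Δ f = -(9/2)x^2 + (23/2)x + 25/2
S_{-1/2} Δ f = -(9/8)x^2 - (23/4)x + 25/2
S_{-1/2} f = (3/16)x^3 + 2x^2 - 3x - 1/2
Δ S_{-1/2} f = (9/16)x^2 + (73/16)x - 13/16
[S_{-1/2}, Δ] f = -(27/16)x^2 - (165/16)x + 213/16

the image equals g(x) = -(27/16)x^2 - (165/16)x + 213/16


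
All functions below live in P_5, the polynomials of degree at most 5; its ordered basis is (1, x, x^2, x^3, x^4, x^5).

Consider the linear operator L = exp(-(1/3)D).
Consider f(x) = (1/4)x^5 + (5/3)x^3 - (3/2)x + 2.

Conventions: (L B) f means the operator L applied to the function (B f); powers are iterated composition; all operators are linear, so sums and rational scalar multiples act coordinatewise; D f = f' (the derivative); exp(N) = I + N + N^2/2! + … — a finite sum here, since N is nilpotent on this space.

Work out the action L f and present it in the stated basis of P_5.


order-1 term: -(5/12)x^4 - (5/3)x^2 + 1/2
order-2 term: (5/18)x^3 + (5/9)x
order-3 term: -(5/54)x^2 - 5/81
order-4 term: (5/324)x
order-5 term: -1/972
the series for exp(-(1/3)D) f terminates at order 5
exp(-(1/3)D) f = (1/4)x^5 - (5/12)x^4 + (35/18)x^3 - (95/54)x^2 - (301/324)x + 2369/972

the result is g(x) = (1/4)x^5 - (5/12)x^4 + (35/18)x^3 - (95/54)x^2 - (301/324)x + 2369/972


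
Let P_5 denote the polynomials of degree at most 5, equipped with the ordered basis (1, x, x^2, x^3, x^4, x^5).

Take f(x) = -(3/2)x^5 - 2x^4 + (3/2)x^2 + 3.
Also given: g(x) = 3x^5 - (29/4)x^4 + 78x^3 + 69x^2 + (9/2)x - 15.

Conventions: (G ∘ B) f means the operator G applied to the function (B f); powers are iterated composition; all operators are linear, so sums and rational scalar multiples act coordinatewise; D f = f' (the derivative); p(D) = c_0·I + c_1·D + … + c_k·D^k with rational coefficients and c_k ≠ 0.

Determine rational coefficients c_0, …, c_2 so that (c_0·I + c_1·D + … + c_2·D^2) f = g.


p(D) = -2·I + (3/2)·D − 3·D^2, i.e. c_0 = -2, c_1 = 3/2, c_2 = -3

D^0 f = -(3/2)x^5 - 2x^4 + (3/2)x^2 + 3
D^1 f = -(15/2)x^4 - 8x^3 + 3x
D^2 f = -30x^3 - 24x^2 + 3
matching coefficients of g against c_0 f + c_1 Df + … from the top degree down determines the c_i
solution: c_0 = -2, c_1 = 3/2, c_2 = -3


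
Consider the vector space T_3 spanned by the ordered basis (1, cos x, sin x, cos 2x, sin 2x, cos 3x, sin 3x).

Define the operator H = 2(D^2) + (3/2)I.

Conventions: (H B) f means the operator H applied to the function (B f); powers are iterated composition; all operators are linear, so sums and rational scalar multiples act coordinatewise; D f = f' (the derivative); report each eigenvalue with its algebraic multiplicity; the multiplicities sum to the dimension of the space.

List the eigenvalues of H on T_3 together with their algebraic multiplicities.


image of 1: 3/2
image of cos x: -(1/2)cos x
image of sin x: -(1/2)sin x
image of cos 2x: -(13/2)cos 2x
image of sin 2x: -(13/2)sin 2x
image of cos 3x: -(33/2)cos 3x
image of sin 3x: -(33/2)sin 3x
the matrix is diagonal; its diagonal is (3/2, -1/2, -1/2, -13/2, -13/2, -33/2, -33/2)
for a triangular matrix the eigenvalues are the diagonal entries, with algebraic multiplicity their repetition count

λ = -33/2 (multiplicity 2), λ = -13/2 (multiplicity 2), λ = -1/2 (multiplicity 2), λ = 3/2 (multiplicity 1)


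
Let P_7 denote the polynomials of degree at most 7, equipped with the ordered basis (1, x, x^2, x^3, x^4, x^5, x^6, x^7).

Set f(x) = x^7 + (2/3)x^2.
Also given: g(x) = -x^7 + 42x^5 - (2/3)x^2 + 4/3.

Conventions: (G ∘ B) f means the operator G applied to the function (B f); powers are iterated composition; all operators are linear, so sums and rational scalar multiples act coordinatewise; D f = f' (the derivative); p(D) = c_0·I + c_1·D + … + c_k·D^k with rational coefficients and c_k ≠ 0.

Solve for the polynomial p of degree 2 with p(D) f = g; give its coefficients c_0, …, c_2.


D^0 f = x^7 + (2/3)x^2
D^1 f = 7x^6 + (4/3)x
D^2 f = 42x^5 + 4/3
matching coefficients of g against c_0 f + c_1 Df + … from the top degree down determines the c_i
solution: c_0 = -1, c_1 = 0, c_2 = 1

c_0 = -1, c_1 = 0, c_2 = 1


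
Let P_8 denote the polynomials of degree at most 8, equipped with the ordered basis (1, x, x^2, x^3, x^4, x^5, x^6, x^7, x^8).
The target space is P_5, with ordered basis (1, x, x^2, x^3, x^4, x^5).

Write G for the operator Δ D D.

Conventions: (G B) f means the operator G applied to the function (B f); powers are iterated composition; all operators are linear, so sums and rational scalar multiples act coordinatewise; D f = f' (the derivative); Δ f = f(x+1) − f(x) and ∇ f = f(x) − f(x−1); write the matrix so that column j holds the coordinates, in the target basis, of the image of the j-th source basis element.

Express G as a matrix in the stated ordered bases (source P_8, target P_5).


image of 1: 0
image of x: 0
image of x^2: 0
image of x^3: 6
image of x^4: 24x + 12
image of x^5: 60x^2 + 60x + 20
image of x^6: 120x^3 + 180x^2 + 120x + 30
image of x^7: 210x^4 + 420x^3 + 420x^2 + 210x + 42
image of x^8: 336x^5 + 840x^4 + 1120x^3 + 840x^2 + 336x + 56
each image's coordinates form column j of the matrix

the matrix is [[0, 0, 0, 6, 12, 20, 30, 42, 56]; [0, 0, 0, 0, 24, 60, 120, 210, 336]; [0, 0, 0, 0, 0, 60, 180, 420, 840]; [0, 0, 0, 0, 0, 0, 120, 420, 1120]; [0, 0, 0, 0, 0, 0, 0, 210, 840]; [0, 0, 0, 0, 0, 0, 0, 0, 336]] (rows listed top to bottom)
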